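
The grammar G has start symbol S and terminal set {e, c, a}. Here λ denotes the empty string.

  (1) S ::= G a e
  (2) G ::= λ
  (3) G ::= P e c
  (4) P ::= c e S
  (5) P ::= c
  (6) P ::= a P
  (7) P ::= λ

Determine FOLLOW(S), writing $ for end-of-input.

FIRST(P) = {λ, a, c}
FIRST(G) = {λ, a, c, e}  (via P e c)
FIRST(S) = {a, c, e}  (via G a e)
FOLLOW(S) includes $ since S is the start symbol.
FOLLOW(G): in S::=G a e, G is followed by a e with FIRST {a}. Thus FOLLOW(G) = {a}.
FOLLOW(P): in G::=P e c, P is followed by e c with FIRST {e}; in P::=a P, the suffix after P is empty (adds nothing new). Thus FOLLOW(P) = {e}.
FOLLOW(S): in P::=c e S, the suffix after S is empty, so FOLLOW(S) ⊇ FOLLOW(P) = {e}. Thus FOLLOW(S) = {$, e}.

{$, e}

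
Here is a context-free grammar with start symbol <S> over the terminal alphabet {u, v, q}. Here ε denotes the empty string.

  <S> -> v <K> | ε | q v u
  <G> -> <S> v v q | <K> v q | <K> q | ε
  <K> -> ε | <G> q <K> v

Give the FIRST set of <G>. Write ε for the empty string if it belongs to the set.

FIRST(<S>): from <S>->v <K> we get {v}; from <S>->ε we get {ε}; from <S>->q v u we get {q}. So FIRST(<S>) = {ε, q, v}.
FIRST(<G>): from <G>-><S> v v q we get {q, v}; from <G>-><K> v q we get {q, v}; from <G>-><K> q we get {q, v}; from <G>->ε we get {ε}. So FIRST(<G>) = {ε, q, v}.
FIRST(<K>): from <K>->ε we get {ε}; from <K>-><G> q <K> v we get {q, v}. So FIRST(<K>) = {ε, q, v}.

{ε, q, v}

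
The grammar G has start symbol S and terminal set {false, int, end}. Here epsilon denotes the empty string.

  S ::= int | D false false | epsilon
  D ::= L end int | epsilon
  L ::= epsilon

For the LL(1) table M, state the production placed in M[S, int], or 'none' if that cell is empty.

FIRST(L) = {epsilon}
FIRST(D) = {epsilon, end}  (via L end int)
FIRST(S) = {epsilon, end, false, int}  (via D false false)
FOLLOW(S) includes $ since S is the start symbol.
FOLLOW(S): S appears on no right-hand side. Thus FOLLOW(S) = {$}.
For S ::= int: FIRST(int) = {int}, so it goes in M[S, t] for t ∈ {int}.
For S ::= D false false: FIRST(D false false) = {end, false}, so it goes in M[S, t] for t ∈ {end, false}.
For S ::= epsilon: FIRST(epsilon) = {epsilon}, so it goes in M[S, t] for t ∈ {}; since epsilon ∈ FIRST, also for every t ∈ FOLLOW(S) = {$}.

S ::= int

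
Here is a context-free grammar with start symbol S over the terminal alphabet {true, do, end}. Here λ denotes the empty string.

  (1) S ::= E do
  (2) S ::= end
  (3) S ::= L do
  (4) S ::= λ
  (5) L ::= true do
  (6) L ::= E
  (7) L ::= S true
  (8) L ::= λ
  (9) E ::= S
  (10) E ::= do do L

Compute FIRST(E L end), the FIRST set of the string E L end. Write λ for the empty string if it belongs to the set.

FIRST(S): from S::=E do we get {do, end, true}; from S::=end we get {end}; from S::=L do we get {do, end, true}; from S::=λ we get {λ}. So FIRST(S) = {λ, do, end, true}.
FIRST(E): from E::=S we get {λ, do, end, true}; from E::=do do L we get {do}. So FIRST(E) = {λ, do, end, true}.
FIRST(L): from L::=true do we get {true}; from L::=E we get {λ, do, end, true}; from L::=S true we get {do, end, true}; from L::=λ we get {λ}. So FIRST(L) = {λ, do, end, true}.
FIRST(E L end): take FIRST of each symbol in turn, carrying on past any symbol whose FIRST contains λ; result {do, end, true}.

{do, end, true}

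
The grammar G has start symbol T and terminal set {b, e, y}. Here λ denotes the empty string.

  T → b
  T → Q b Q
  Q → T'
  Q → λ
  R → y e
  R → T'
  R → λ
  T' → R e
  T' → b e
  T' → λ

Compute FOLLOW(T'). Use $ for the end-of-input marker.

FIRST(T) = {b, e, y}  (via Q b Q)
FIRST(Q) = {λ, b, e, y}  (via T')
FIRST(R) = {λ, b, e, y}  (via T')
FIRST(T') = {λ, b, e, y}  (via R e)
FOLLOW(T) includes $ since T is the start symbol.
FOLLOW(T): T appears on no right-hand side. Thus FOLLOW(T) = {$}.
FOLLOW(Q): in T→Q b Q (occurrence 1), Q is followed by b Q with FIRST {b}; in T→Q b Q (occurrence 2), the suffix after Q is empty, so FOLLOW(Q) ⊇ FOLLOW(T) = {$}. Thus FOLLOW(Q) = {$, b}.
FOLLOW(R): in T'→R e, R is followed by e with FIRST {e}. Thus FOLLOW(R) = {e}.
FOLLOW(T'): in Q→T', the suffix after T' is empty, so FOLLOW(T') ⊇ FOLLOW(Q) = {$, b}; in R→T', the suffix after T' is empty, so FOLLOW(T') ⊇ FOLLOW(R) = {e}. Thus FOLLOW(T') = {$, b, e}.

{$, b, e}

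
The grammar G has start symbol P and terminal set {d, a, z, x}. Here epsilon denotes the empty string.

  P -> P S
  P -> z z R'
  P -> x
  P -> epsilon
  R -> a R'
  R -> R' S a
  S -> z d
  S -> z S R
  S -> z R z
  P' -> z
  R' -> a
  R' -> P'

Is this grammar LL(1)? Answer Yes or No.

FIRST(P) = {epsilon, x, z}
FIRST(R) = {a, z}
FIRST(S) = {z}
FIRST(P') = {z}
FIRST(R') = {a, z}
FOLLOW(P) = {$, z}
FOLLOW(R) = {$, a, z}
FOLLOW(S) = {$, a, z}
FOLLOW(P') = {$, a, z}
FOLLOW(R') = {$, a, z}
Cell M[P, x] receives both P -> P S and P -> x — the grammar is not LL(1).

No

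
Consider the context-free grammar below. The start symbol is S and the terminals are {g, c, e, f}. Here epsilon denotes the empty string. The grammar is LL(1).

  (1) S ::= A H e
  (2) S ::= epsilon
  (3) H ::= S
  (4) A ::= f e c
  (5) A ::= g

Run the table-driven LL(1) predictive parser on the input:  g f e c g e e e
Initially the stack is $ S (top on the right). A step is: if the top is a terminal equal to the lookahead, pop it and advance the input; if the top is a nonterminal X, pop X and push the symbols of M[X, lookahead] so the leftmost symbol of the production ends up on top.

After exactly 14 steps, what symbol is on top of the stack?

S

      Stack          Input              Action
   1  $ S            g f e c g e e e $  expand S ::= A H e
   2  $ e H A        g f e c g e e e $  expand A ::= g
   3  $ e H g        g f e c g e e e $  match g
   4  $ e H          f e c g e e e $    expand H ::= S
   5  $ e S          f e c g e e e $    expand S ::= A H e
   6  $ e e H A      f e c g e e e $    expand A ::= f e c
   7  $ e e H c e f  f e c g e e e $    match f
   8  $ e e H c e    e c g e e e $      match e
   9  $ e e H c      c g e e e $        match c
  10  $ e e H        g e e e $          expand H ::= S
  11  $ e e S        g e e e $          expand S ::= A H e
  12  $ e e e H A    g e e e $          expand A ::= g
  13  $ e e e H g    g e e e $          match g
  14  $ e e e H      e e e $            expand H ::= S
Stack after step 14: $ e e e S (top = S).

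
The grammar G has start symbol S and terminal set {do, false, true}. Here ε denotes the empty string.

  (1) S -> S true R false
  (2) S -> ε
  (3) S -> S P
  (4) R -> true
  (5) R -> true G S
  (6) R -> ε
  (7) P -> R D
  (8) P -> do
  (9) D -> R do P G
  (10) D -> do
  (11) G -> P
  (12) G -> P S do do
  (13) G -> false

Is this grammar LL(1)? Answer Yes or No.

No

FIRST(S) = {ε, do, true}
FIRST(R) = {ε, true}
FIRST(P) = {do, true}
FIRST(D) = {do, true}
FIRST(G) = {do, false, true}
FOLLOW(S) = {$, do, false, true}
FOLLOW(R) = {do, false, true}
FOLLOW(P) = {$, do, false, true}
FOLLOW(D) = {$, do, false, true}
FOLLOW(G) = {$, do, false, true}
Cell M[D, do] receives both D -> R do P G and D -> do — the grammar is not LL(1).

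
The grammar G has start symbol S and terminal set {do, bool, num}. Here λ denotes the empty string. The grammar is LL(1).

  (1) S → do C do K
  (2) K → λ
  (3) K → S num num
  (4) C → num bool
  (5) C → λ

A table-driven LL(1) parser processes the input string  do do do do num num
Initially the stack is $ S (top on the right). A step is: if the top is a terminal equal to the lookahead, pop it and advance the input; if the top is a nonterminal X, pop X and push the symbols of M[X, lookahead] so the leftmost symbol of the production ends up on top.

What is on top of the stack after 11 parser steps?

      Stack                Input                  Action
   1  $ S                  do do do do num num $  expand S → do C do K
   2  $ K do C do          do do do do num num $  match do
   3  $ K do C             do do do num num $     expand C → λ
   4  $ K do               do do do num num $     match do
   5  $ K                  do do num num $        expand K → S num num
   6  $ num num S          do do num num $        expand S → do C do K
   7  $ num num K do C do  do do num num $        match do
   8  $ num num K do C     do num num $           expand C → λ
   9  $ num num K do       do num num $           match do
  10  $ num num K          num num $              expand K → λ
  11  $ num num            num num $              match num
Stack after step 11: $ num (top = num).

num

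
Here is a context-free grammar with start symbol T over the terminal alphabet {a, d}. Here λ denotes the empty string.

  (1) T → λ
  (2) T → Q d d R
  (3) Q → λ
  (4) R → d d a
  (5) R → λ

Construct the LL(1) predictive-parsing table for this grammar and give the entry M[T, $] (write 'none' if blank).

T → λ

FIRST(Q) = {λ}
FIRST(R) = {λ, d}
FIRST(T) = {λ, d}  (via Q d d R)
FOLLOW(T) includes $ since T is the start symbol.
FOLLOW(T): T appears on no right-hand side. Thus FOLLOW(T) = {$}.
For T → λ: FIRST(λ) = {λ}, so it goes in M[T, t] for t ∈ {}; since λ ∈ FIRST, also for every t ∈ FOLLOW(T) = {$}.
For T → Q d d R: FIRST(Q d d R) = {d}, so it goes in M[T, t] for t ∈ {d}.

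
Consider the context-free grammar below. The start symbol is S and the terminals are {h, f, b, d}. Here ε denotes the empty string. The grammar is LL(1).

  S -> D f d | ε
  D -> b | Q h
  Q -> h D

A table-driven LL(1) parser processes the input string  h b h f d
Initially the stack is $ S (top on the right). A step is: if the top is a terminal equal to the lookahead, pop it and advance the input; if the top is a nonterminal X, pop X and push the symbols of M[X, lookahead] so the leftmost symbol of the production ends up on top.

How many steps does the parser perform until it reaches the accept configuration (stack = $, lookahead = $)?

step 1: stack=$ S  input=h b h f d $  — expand S -> D f d
step 2: stack=$ d f D  input=h b h f d $  — expand D -> Q h
step 3: stack=$ d f h Q  input=h b h f d $  — expand Q -> h D
step 4: stack=$ d f h D h  input=h b h f d $  — match h
step 5: stack=$ d f h D  input=b h f d $  — expand D -> b
step 6: stack=$ d f h b  input=b h f d $  — match b
step 7: stack=$ d f h  input=h f d $  — match h
step 8: stack=$ d f  input=f d $  — match f
step 9: stack=$ d  input=d $  — match d
Accept reached after 9 steps.

9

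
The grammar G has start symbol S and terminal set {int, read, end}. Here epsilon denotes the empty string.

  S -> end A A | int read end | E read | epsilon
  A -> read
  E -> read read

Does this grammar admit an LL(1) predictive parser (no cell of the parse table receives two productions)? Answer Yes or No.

FIRST(S) = {epsilon, end, int, read}
FIRST(A) = {read}
FIRST(E) = {read}
FOLLOW(S) = {$}
FOLLOW(A) = {$, read}
FOLLOW(E) = {read}
Each cell of M receives at most one production.

Yes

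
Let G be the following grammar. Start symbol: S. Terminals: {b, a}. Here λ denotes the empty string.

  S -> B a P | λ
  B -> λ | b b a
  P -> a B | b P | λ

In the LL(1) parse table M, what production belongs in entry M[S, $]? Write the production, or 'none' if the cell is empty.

FIRST(B) = {λ, b}
FIRST(P) = {λ, a, b}
FIRST(S) = {λ, a, b}  (via B a P)
FOLLOW(S) includes $ since S is the start symbol.
FOLLOW(S): S appears on no right-hand side. Thus FOLLOW(S) = {$}.
For S -> B a P: FIRST(B a P) = {a, b}, so it goes in M[S, t] for t ∈ {a, b}.
For S -> λ: FIRST(λ) = {λ}, so it goes in M[S, t] for t ∈ {}; since λ ∈ FIRST, also for every t ∈ FOLLOW(S) = {$}.

S -> λ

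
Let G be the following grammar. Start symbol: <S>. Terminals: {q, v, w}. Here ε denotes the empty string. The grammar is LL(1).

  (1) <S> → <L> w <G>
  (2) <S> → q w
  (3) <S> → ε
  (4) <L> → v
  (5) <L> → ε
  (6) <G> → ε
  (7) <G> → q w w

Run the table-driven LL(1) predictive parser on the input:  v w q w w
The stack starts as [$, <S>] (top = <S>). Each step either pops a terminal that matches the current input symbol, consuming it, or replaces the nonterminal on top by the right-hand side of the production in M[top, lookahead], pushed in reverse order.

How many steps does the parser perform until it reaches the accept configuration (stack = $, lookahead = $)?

8

     Stack        Input        Action
  1  $ <S>        v w q w w $  expand <S> → <L> w <G>
  2  $ <G> w <L>  v w q w w $  expand <L> → v
  3  $ <G> w v    v w q w w $  match v
  4  $ <G> w      w q w w $    match w
  5  $ <G>        q w w $      expand <G> → q w w
  6  $ w w q      q w w $      match q
  7  $ w w        w w $        match w
  8  $ w          w $          match w
Accept reached after 8 steps.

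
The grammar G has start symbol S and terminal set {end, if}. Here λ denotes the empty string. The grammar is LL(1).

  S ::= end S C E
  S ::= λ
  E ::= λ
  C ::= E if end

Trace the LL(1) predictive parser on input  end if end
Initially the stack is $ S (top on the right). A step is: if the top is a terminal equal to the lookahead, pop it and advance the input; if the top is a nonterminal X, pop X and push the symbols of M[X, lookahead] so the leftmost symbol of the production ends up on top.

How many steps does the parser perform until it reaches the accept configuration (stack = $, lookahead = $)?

8

step 1: stack=$ S  input=end if end $  — expand S ::= end S C E
step 2: stack=$ E C S end  input=end if end $  — match end
step 3: stack=$ E C S  input=if end $  — expand S ::= λ
step 4: stack=$ E C  input=if end $  — expand C ::= E if end
step 5: stack=$ E end if E  input=if end $  — expand E ::= λ
step 6: stack=$ E end if  input=if end $  — match if
step 7: stack=$ E end  input=end $  — match end
step 8: stack=$ E  input=$  — expand E ::= λ
Accept reached after 8 steps.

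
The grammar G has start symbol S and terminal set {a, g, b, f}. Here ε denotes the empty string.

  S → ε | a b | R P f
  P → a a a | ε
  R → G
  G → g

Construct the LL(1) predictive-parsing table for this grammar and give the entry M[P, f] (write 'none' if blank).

FIRST(P): from P→a a a we get {a}; from P→ε we get {ε}. So FIRST(P) = {ε, a}.
FIRST(G): from G→g we get {g}. So FIRST(G) = {g}.
FIRST(R): from R→G we get {g}. So FIRST(R) = {g}.
FIRST(S): from S→ε we get {ε}; from S→a b we get {a}; from S→R P f we get {g}. So FIRST(S) = {ε, a, g}.
FOLLOW(S) includes $ since S is the start symbol.
FOLLOW(P): in S→R P f, P is followed by f with FIRST {f}. Thus FOLLOW(P) = {f}.
For P → a a a: FIRST(a a a) = {a}, so it goes in M[P, t] for t ∈ {a}.
For P → ε: FIRST(ε) = {ε}, so it goes in M[P, t] for t ∈ {}; since ε ∈ FIRST, also for every t ∈ FOLLOW(P) = {f}.

P → ε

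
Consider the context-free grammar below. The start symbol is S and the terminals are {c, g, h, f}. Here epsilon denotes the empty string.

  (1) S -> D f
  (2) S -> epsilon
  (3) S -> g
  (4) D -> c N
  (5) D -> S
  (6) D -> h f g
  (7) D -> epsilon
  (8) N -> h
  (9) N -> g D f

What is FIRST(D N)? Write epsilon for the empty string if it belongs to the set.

{c, f, g, h}

FIRST(N) = {g, h}
FIRST(S) = {epsilon, c, f, g, h}  (via D f)
FIRST(D) = {epsilon, c, f, g, h}  (via S)
FIRST(D N): take FIRST of each symbol in turn, carrying on past any symbol whose FIRST contains epsilon; result {c, f, g, h}.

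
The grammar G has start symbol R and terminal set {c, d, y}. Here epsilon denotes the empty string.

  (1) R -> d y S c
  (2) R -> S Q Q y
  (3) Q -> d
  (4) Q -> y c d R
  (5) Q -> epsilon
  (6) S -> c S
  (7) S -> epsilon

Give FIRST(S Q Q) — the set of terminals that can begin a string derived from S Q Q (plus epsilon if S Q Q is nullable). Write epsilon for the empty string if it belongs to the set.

FIRST(Q) = {epsilon, d, y}
FIRST(S) = {epsilon, c}
FIRST(R) = {c, d, y}  (via S Q Q y)
FIRST(S Q Q): take FIRST of each symbol in turn, carrying on past any symbol whose FIRST contains epsilon; result {epsilon, c, d, y}.

{epsilon, c, d, y}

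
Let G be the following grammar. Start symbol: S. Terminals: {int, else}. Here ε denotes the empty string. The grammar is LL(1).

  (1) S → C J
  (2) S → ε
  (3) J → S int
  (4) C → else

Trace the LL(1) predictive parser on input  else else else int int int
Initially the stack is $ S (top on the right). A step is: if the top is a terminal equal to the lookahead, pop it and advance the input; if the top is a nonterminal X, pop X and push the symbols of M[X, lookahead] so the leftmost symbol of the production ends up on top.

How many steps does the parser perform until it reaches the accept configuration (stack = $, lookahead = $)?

16

step 1: stack=$ S  input=else else else int int int $  — expand S → C J
step 2: stack=$ J C  input=else else else int int int $  — expand C → else
step 3: stack=$ J else  input=else else else int int int $  — match else
step 4: stack=$ J  input=else else int int int $  — expand J → S int
step 5: stack=$ int S  input=else else int int int $  — expand S → C J
step 6: stack=$ int J C  input=else else int int int $  — expand C → else
step 7: stack=$ int J else  input=else else int int int $  — match else
step 8: stack=$ int J  input=else int int int $  — expand J → S int
step 9: stack=$ int int S  input=else int int int $  — expand S → C J
step 10: stack=$ int int J C  input=else int int int $  — expand C → else
step 11: stack=$ int int J else  input=else int int int $  — match else
step 12: stack=$ int int J  input=int int int $  — expand J → S int
step 13: stack=$ int int int S  input=int int int $  — expand S → ε
step 14: stack=$ int int int  input=int int int $  — match int
step 15: stack=$ int int  input=int int $  — match int
step 16: stack=$ int  input=int $  — match int
Accept reached after 16 steps.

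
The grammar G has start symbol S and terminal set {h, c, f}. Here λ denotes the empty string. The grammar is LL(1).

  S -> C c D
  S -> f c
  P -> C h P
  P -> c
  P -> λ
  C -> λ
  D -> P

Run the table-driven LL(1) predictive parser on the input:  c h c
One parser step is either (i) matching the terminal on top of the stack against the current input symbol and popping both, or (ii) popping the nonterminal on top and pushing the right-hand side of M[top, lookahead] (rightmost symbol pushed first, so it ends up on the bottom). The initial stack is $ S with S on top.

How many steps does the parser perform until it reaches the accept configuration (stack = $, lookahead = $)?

9

step 1: stack=$ S  input=c h c $  — expand S -> C c D
step 2: stack=$ D c C  input=c h c $  — expand C -> λ
step 3: stack=$ D c  input=c h c $  — match c
step 4: stack=$ D  input=h c $  — expand D -> P
step 5: stack=$ P  input=h c $  — expand P -> C h P
step 6: stack=$ P h C  input=h c $  — expand C -> λ
step 7: stack=$ P h  input=h c $  — match h
step 8: stack=$ P  input=c $  — expand P -> c
step 9: stack=$ c  input=c $  — match c
Accept reached after 9 steps.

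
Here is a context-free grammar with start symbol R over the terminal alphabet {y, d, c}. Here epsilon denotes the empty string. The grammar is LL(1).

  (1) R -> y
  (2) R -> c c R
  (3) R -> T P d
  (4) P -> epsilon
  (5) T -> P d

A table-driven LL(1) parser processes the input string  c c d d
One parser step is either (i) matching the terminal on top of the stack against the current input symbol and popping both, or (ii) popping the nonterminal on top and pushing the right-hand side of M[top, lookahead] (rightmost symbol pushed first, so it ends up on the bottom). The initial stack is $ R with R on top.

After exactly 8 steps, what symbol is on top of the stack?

d

     Stack      Input      Action
  1  $ R        c c d d $  expand R -> c c R
  2  $ R c c    c c d d $  match c
  3  $ R c      c d d $    match c
  4  $ R        d d $      expand R -> T P d
  5  $ d P T    d d $      expand T -> P d
  6  $ d P d P  d d $      expand P -> epsilon
  7  $ d P d    d d $      match d
  8  $ d P      d $        expand P -> epsilon
Stack after step 8: $ d (top = d).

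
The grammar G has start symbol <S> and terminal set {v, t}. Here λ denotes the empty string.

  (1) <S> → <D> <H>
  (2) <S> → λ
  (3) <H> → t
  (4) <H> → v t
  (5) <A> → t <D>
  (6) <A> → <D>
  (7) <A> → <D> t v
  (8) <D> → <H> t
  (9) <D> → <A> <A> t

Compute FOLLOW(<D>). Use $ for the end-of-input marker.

FIRST(<H>): from <H>→t we get {t}; from <H>→v t we get {v}. So FIRST(<H>) = {t, v}.
FIRST(<S>): from <S>→<D> <H> we get {t, v}; from <S>→λ we get {λ}. So FIRST(<S>) = {λ, t, v}.
FIRST(<A>): from <A>→t <D> we get {t}; from <A>→<D> we get {t, v}; from <A>→<D> t v we get {t, v}. So FIRST(<A>) = {t, v}.
FIRST(<D>): from <D>→<H> t we get {t, v}; from <D>→<A> <A> t we get {t, v}. So FIRST(<D>) = {t, v}.
FOLLOW(<S>) includes $ since <S> is the start symbol.
FOLLOW(<S>): <S> appears on no right-hand side. Thus FOLLOW(<S>) = {$}.
FOLLOW(<H>): in <S>→<D> <H>, the suffix after <H> is empty, so FOLLOW(<H>) ⊇ FOLLOW(<S>) = {$}; in <D>→<H> t, <H> is followed by t with FIRST {t}. Thus FOLLOW(<H>) = {$, t}.
FOLLOW(<A>): in <D>→<A> <A> t (occurrence 1), <A> is followed by <A> t with FIRST {t, v}; in <D>→<A> <A> t (occurrence 2), <A> is followed by t with FIRST {t}. Thus FOLLOW(<A>) = {t, v}.
FOLLOW(<D>): in <S>→<D> <H>, <D> is followed by <H> with FIRST {t, v}; in <A>→t <D>, the suffix after <D> is empty, so FOLLOW(<D>) ⊇ FOLLOW(<A>) = {t, v}; in <A>→<D>, the suffix after <D> is empty, so FOLLOW(<D>) ⊇ FOLLOW(<A>) = {t, v}; in <A>→<D> t v, <D> is followed by t v with FIRST {t}. Thus FOLLOW(<D>) = {t, v}.

{t, v}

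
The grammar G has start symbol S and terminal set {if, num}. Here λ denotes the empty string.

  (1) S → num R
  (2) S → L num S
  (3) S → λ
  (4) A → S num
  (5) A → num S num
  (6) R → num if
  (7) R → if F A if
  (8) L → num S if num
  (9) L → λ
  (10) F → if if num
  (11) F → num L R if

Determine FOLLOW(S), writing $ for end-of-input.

FIRST(R) = {if, num}
FIRST(L) = {λ, num}
FIRST(F) = {if, num}
FIRST(S) = {λ, num}  (via L num S)
FIRST(A) = {num}  (via S num)
FOLLOW(S) includes $ since S is the start symbol.
FOLLOW(S): in S→L num S, the suffix after S is empty (adds nothing new); in A→S num, S is followed by num with FIRST {num}; in A→num S num, S is followed by num with FIRST {num}; in L→num S if num, S is followed by if num with FIRST {if}. Thus FOLLOW(S) = {$, if, num}.
FOLLOW(A): in R→if F A if, A is followed by if with FIRST {if}. Thus FOLLOW(A) = {if}.
FOLLOW(R): in S→num R, the suffix after R is empty, so FOLLOW(R) ⊇ FOLLOW(S) = {$, if, num}; in F→num L R if, R is followed by if with FIRST {if}. Thus FOLLOW(R) = {$, if, num}.
FOLLOW(L): in S→L num S, L is followed by num S with FIRST {num}; in F→num L R if, L is followed by R if with FIRST {if, num}. Thus FOLLOW(L) = {if, num}.
FOLLOW(F): in R→if F A if, F is followed by A if with FIRST {num}. Thus FOLLOW(F) = {num}.

{$, if, num}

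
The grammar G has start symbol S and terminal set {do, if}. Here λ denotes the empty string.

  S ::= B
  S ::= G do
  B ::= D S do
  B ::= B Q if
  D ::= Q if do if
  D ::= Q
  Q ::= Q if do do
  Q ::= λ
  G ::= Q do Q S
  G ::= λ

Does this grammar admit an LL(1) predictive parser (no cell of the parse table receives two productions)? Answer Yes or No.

No

FIRST(S) = {do, if}
FIRST(B) = {do, if}
FIRST(D) = {λ, if}
FIRST(Q) = {λ, if}
FIRST(G) = {λ, do, if}
FOLLOW(S) = {$, do}
FOLLOW(B) = {$, do, if}
FOLLOW(D) = {do, if}
FOLLOW(Q) = {do, if}
FOLLOW(G) = {do}
Cell M[B, do] receives both B ::= D S do and B ::= B Q if — the grammar is not LL(1).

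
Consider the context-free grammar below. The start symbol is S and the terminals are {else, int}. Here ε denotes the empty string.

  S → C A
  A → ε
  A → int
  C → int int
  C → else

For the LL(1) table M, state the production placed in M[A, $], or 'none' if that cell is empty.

A → ε

FIRST(A): from A→ε we get {ε}; from A→int we get {int}. So FIRST(A) = {ε, int}.
FIRST(C): from C→int int we get {int}; from C→else we get {else}. So FIRST(C) = {else, int}.
FIRST(S): from S→C A we get {else, int}. So FIRST(S) = {else, int}.
FOLLOW(S) includes $ since S is the start symbol.
FOLLOW(S): S appears on no right-hand side. Thus FOLLOW(S) = {$}.
FOLLOW(A): in S→C A, the suffix after A is empty, so FOLLOW(A) ⊇ FOLLOW(S) = {$}. Thus FOLLOW(A) = {$}.
For A → ε: FIRST(ε) = {ε}, so it goes in M[A, t] for t ∈ {}; since ε ∈ FIRST, also for every t ∈ FOLLOW(A) = {$}.
For A → int: FIRST(int) = {int}, so it goes in M[A, t] for t ∈ {int}.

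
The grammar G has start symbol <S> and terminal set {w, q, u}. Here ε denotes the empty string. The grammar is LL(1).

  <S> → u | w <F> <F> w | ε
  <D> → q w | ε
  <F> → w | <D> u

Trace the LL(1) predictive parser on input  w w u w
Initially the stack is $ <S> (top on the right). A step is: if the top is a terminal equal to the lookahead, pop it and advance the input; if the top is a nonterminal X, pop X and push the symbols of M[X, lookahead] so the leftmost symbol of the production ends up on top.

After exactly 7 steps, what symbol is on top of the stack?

     Stack          Input      Action
  1  $ <S>          w w u w $  expand <S> → w <F> <F> w
  2  $ w <F> <F> w  w w u w $  match w
  3  $ w <F> <F>    w u w $    expand <F> → w
  4  $ w <F> w      w u w $    match w
  5  $ w <F>        u w $      expand <F> → <D> u
  6  $ w u <D>      u w $      expand <D> → ε
  7  $ w u          u w $      match u
Stack after step 7: $ w (top = w).

w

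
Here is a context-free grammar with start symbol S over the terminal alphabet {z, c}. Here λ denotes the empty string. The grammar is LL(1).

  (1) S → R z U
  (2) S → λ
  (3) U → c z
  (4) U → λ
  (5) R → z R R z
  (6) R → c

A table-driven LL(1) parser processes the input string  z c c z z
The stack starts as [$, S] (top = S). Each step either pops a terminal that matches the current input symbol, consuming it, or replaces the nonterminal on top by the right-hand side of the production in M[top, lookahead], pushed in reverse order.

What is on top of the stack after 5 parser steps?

R

step 1: stack=$ S  input=z c c z z $  — expand S → R z U
step 2: stack=$ U z R  input=z c c z z $  — expand R → z R R z
step 3: stack=$ U z z R R z  input=z c c z z $  — match z
step 4: stack=$ U z z R R  input=c c z z $  — expand R → c
step 5: stack=$ U z z R c  input=c c z z $  — match c
Stack after step 5: $ U z z R (top = R).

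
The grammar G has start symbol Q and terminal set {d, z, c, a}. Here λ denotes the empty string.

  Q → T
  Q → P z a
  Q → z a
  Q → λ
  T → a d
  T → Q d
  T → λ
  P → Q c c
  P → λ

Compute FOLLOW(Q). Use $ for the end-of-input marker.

FIRST(Q) = {λ, a, c, d, z}  (via T, P z a)
FIRST(T) = {λ, a, c, d, z}  (via Q d)
FIRST(P) = {λ, a, c, d, z}  (via Q c c)
FOLLOW(Q) includes $ since Q is the start symbol.
FOLLOW(Q): in T→Q d, Q is followed by d with FIRST {d}; in P→Q c c, Q is followed by c c with FIRST {c}. Thus FOLLOW(Q) = {$, c, d}.
FOLLOW(T): in Q→T, the suffix after T is empty, so FOLLOW(T) ⊇ FOLLOW(Q) = {$, c, d}. Thus FOLLOW(T) = {$, c, d}.
FOLLOW(P): in Q→P z a, P is followed by z a with FIRST {z}. Thus FOLLOW(P) = {z}.

{$, c, d}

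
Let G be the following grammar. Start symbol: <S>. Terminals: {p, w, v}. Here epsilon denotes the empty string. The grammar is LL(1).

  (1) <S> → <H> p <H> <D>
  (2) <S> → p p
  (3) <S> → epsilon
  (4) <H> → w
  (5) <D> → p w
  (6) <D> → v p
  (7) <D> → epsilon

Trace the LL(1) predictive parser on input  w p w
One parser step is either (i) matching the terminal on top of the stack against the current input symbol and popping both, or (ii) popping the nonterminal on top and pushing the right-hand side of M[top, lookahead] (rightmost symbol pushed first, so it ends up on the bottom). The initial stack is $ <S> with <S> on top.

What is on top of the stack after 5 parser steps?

w

step 1: stack=$ <S>  input=w p w $  — expand <S> → <H> p <H> <D>
step 2: stack=$ <D> <H> p <H>  input=w p w $  — expand <H> → w
step 3: stack=$ <D> <H> p w  input=w p w $  — match w
step 4: stack=$ <D> <H> p  input=p w $  — match p
step 5: stack=$ <D> <H>  input=w $  — expand <H> → w
Stack after step 5: $ <D> w (top = w).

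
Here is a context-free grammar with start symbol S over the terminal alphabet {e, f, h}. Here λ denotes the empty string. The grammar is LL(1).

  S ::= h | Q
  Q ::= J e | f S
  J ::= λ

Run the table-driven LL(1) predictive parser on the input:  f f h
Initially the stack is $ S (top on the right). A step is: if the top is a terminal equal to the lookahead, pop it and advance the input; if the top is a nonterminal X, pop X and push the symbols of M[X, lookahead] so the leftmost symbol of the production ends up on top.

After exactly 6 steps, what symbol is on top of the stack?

S

     Stack  Input    Action
  1  $ S    f f h $  expand S ::= Q
  2  $ Q    f f h $  expand Q ::= f S
  3  $ S f  f f h $  match f
  4  $ S    f h $    expand S ::= Q
  5  $ Q    f h $    expand Q ::= f S
  6  $ S f  f h $    match f
Stack after step 6: $ S (top = S).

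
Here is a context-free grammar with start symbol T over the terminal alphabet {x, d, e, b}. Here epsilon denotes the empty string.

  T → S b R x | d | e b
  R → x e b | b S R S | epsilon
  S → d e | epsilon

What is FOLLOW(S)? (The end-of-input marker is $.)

{b, d, x}

FIRST(R): from R→x e b we get {x}; from R→b S R S we get {b}; from R→epsilon we get {epsilon}. So FIRST(R) = {epsilon, b, x}.
FIRST(S): from S→d e we get {d}; from S→epsilon we get {epsilon}. So FIRST(S) = {epsilon, d}.
FIRST(T): from T→S b R x we get {b, d}; from T→d we get {d}; from T→e b we get {e}. So FIRST(T) = {b, d, e}.
FOLLOW(T) includes $ since T is the start symbol.
FOLLOW(T): T appears on no right-hand side. Thus FOLLOW(T) = {$}.
FOLLOW(R): in T→S b R x, R is followed by x with FIRST {x}; in R→b S R S, R is followed by S with FIRST {epsilon, d}; in R→b S R S, the suffix after R is nullable (adds nothing new). Thus FOLLOW(R) = {d, x}.
FOLLOW(S): in T→S b R x, S is followed by b R x with FIRST {b}; in R→b S R S (occurrence 1), S is followed by R S with FIRST {epsilon, b, d, x}; in R→b S R S (occurrence 1), the suffix after S is nullable, so FOLLOW(S) ⊇ FOLLOW(R) = {d, x}; in R→b S R S (occurrence 2), the suffix after S is empty, so FOLLOW(S) ⊇ FOLLOW(R) = {d, x}. Thus FOLLOW(S) = {b, d, x}.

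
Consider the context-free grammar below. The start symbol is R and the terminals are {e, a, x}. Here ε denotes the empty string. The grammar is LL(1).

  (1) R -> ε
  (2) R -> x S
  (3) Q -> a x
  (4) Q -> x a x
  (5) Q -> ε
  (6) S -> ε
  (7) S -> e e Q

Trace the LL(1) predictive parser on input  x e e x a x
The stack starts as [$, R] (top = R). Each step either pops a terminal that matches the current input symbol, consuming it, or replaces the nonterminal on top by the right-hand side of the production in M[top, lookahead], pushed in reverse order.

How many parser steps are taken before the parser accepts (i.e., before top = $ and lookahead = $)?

9

step 1: stack=$ R  input=x e e x a x $  — expand R -> x S
step 2: stack=$ S x  input=x e e x a x $  — match x
step 3: stack=$ S  input=e e x a x $  — expand S -> e e Q
step 4: stack=$ Q e e  input=e e x a x $  — match e
step 5: stack=$ Q e  input=e x a x $  — match e
step 6: stack=$ Q  input=x a x $  — expand Q -> x a x
step 7: stack=$ x a x  input=x a x $  — match x
step 8: stack=$ x a  input=a x $  — match a
step 9: stack=$ x  input=x $  — match x
Accept reached after 9 steps.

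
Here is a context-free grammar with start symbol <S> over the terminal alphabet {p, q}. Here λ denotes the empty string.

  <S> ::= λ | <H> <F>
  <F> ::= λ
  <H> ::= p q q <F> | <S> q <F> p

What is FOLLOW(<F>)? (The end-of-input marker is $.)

FIRST(<F>): from <F>::=λ we get {λ}. So FIRST(<F>) = {λ}.
FIRST(<S>): from <S>::=λ we get {λ}; from <S>::=<H> <F> we get {p, q}. So FIRST(<S>) = {λ, p, q}.
FIRST(<H>): from <H>::=p q q <F> we get {p}; from <H>::=<S> q <F> p we get {p, q}. So FIRST(<H>) = {p, q}.
FOLLOW(<S>) includes $ since <S> is the start symbol.
FOLLOW(<S>): in <H>::=<S> q <F> p, <S> is followed by q <F> p with FIRST {q}. Thus FOLLOW(<S>) = {$, q}.
FOLLOW(<H>): in <S>::=<H> <F>, <H> is followed by <F> with FIRST {λ}; in <S>::=<H> <F>, the suffix after <H> is nullable, so FOLLOW(<H>) ⊇ FOLLOW(<S>) = {$, q}. Thus FOLLOW(<H>) = {$, q}.
FOLLOW(<F>): in <S>::=<H> <F>, the suffix after <F> is empty, so FOLLOW(<F>) ⊇ FOLLOW(<S>) = {$, q}; in <H>::=p q q <F>, the suffix after <F> is empty, so FOLLOW(<F>) ⊇ FOLLOW(<H>) = {$, q}; in <H>::=<S> q <F> p, <F> is followed by p with FIRST {p}. Thus FOLLOW(<F>) = {$, p, q}.

{$, p, q}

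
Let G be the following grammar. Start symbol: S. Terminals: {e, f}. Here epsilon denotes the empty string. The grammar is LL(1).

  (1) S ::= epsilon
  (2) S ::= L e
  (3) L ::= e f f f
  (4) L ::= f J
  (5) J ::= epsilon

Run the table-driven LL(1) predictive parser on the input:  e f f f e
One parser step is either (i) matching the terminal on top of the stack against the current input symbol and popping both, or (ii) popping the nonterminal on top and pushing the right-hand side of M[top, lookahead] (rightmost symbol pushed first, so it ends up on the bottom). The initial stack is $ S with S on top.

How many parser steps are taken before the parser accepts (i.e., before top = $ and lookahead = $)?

step 1: stack=$ S  input=e f f f e $  — expand S ::= L e
step 2: stack=$ e L  input=e f f f e $  — expand L ::= e f f f
step 3: stack=$ e f f f e  input=e f f f e $  — match e
step 4: stack=$ e f f f  input=f f f e $  — match f
step 5: stack=$ e f f  input=f f e $  — match f
step 6: stack=$ e f  input=f e $  — match f
step 7: stack=$ e  input=e $  — match e
Accept reached after 7 steps.

7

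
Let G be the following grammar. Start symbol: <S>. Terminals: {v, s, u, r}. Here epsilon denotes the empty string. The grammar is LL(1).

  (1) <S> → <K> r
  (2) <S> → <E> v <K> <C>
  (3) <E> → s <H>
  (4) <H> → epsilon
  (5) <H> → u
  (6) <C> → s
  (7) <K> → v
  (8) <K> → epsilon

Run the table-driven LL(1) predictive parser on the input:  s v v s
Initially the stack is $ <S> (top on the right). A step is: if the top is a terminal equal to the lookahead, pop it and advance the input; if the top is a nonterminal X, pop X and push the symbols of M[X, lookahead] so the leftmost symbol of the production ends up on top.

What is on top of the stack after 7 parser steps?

<C>

step 1: stack=$ <S>  input=s v v s $  — expand <S> → <E> v <K> <C>
step 2: stack=$ <C> <K> v <E>  input=s v v s $  — expand <E> → s <H>
step 3: stack=$ <C> <K> v <H> s  input=s v v s $  — match s
step 4: stack=$ <C> <K> v <H>  input=v v s $  — expand <H> → epsilon
step 5: stack=$ <C> <K> v  input=v v s $  — match v
step 6: stack=$ <C> <K>  input=v s $  — expand <K> → v
step 7: stack=$ <C> v  input=v s $  — match v
Stack after step 7: $ <C> (top = <C>).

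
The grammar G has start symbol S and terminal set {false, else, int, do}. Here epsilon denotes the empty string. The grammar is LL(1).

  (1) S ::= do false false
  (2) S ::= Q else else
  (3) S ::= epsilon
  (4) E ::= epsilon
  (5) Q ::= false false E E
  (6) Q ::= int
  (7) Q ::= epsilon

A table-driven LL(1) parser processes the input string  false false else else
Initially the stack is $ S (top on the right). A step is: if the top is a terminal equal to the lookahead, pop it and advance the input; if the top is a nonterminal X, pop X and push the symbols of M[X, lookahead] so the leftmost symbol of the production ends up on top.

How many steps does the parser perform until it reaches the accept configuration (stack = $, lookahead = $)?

step 1: stack=$ S  input=false false else else $  — expand S ::= Q else else
step 2: stack=$ else else Q  input=false false else else $  — expand Q ::= false false E E
step 3: stack=$ else else E E false false  input=false false else else $  — match false
step 4: stack=$ else else E E false  input=false else else $  — match false
step 5: stack=$ else else E E  input=else else $  — expand E ::= epsilon
step 6: stack=$ else else E  input=else else $  — expand E ::= epsilon
step 7: stack=$ else else  input=else else $  — match else
step 8: stack=$ else  input=else $  — match else
Accept reached after 8 steps.

8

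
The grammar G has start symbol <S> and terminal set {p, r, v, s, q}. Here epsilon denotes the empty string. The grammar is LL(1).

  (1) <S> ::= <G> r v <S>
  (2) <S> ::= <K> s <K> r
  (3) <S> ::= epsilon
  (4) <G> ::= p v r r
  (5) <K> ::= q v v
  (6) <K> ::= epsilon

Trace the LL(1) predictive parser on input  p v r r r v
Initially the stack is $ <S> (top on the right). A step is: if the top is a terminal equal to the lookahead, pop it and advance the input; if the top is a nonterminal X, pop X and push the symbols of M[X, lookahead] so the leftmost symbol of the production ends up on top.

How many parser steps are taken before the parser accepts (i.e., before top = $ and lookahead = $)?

9

step 1: stack=$ <S>  input=p v r r r v $  — expand <S> ::= <G> r v <S>
step 2: stack=$ <S> v r <G>  input=p v r r r v $  — expand <G> ::= p v r r
step 3: stack=$ <S> v r r r v p  input=p v r r r v $  — match p
step 4: stack=$ <S> v r r r v  input=v r r r v $  — match v
step 5: stack=$ <S> v r r r  input=r r r v $  — match r
step 6: stack=$ <S> v r r  input=r r v $  — match r
step 7: stack=$ <S> v r  input=r v $  — match r
step 8: stack=$ <S> v  input=v $  — match v
step 9: stack=$ <S>  input=$  — expand <S> ::= epsilon
Accept reached after 9 steps.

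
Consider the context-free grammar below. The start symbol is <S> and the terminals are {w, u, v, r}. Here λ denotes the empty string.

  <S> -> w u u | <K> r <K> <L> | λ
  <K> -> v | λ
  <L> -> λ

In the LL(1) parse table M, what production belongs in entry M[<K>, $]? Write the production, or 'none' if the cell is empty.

FIRST(<K>) = {λ, v}
FIRST(<L>) = {λ}
FIRST(<S>) = {λ, r, v, w}  (via <K> r <K> <L>)
FOLLOW(<S>) includes $ since <S> is the start symbol.
FOLLOW(<S>): <S> appears on no right-hand side. Thus FOLLOW(<S>) = {$}.
FOLLOW(<K>): in <S>-><K> r <K> <L> (occurrence 1), <K> is followed by r <K> <L> with FIRST {r}; in <S>-><K> r <K> <L> (occurrence 2), <K> is followed by <L> with FIRST {λ}; in <S>-><K> r <K> <L> (occurrence 2), the suffix after <K> is nullable, so FOLLOW(<K>) ⊇ FOLLOW(<S>) = {$}. Thus FOLLOW(<K>) = {$, r}.
For <K> -> v: FIRST(v) = {v}, so it goes in M[<K>, t] for t ∈ {v}.
For <K> -> λ: FIRST(λ) = {λ}, so it goes in M[<K>, t] for t ∈ {}; since λ ∈ FIRST, also for every t ∈ FOLLOW(<K>) = {$, r}.

<K> -> λ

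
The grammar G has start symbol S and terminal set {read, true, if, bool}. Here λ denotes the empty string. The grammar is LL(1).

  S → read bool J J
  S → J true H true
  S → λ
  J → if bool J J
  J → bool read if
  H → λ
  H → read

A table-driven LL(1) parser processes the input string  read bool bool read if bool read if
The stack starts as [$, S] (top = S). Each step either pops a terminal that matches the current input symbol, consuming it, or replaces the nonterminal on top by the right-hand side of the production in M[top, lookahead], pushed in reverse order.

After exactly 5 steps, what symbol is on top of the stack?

     Stack             Input                                  Action
  1  $ S               read bool bool read if bool read if $  expand S → read bool J J
  2  $ J J bool read   read bool bool read if bool read if $  match read
  3  $ J J bool        bool bool read if bool read if $       match bool
  4  $ J J             bool read if bool read if $            expand J → bool read if
  5  $ J if read bool  bool read if bool read if $            match bool
Stack after step 5: $ J if read (top = read).

read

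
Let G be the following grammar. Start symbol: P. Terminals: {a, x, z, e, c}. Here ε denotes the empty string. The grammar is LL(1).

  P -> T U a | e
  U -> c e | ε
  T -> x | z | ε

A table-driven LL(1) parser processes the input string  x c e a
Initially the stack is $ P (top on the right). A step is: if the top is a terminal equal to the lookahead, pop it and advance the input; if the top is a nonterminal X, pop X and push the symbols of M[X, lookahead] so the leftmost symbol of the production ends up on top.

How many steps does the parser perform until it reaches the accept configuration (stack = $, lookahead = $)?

step 1: stack=$ P  input=x c e a $  — expand P -> T U a
step 2: stack=$ a U T  input=x c e a $  — expand T -> x
step 3: stack=$ a U x  input=x c e a $  — match x
step 4: stack=$ a U  input=c e a $  — expand U -> c e
step 5: stack=$ a e c  input=c e a $  — match c
step 6: stack=$ a e  input=e a $  — match e
step 7: stack=$ a  input=a $  — match a
Accept reached after 7 steps.

7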